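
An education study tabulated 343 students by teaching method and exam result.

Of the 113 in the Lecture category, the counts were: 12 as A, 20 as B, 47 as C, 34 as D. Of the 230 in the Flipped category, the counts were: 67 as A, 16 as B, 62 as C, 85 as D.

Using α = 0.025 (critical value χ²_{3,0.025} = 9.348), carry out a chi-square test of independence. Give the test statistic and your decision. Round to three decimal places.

25.743; reject H₀

Row totals: 113, 230. Column totals: 79, 36, 109, 119. Grand total N = 343.
Expected counts (row total × column total / N):
  Lecture, A: 113×79/343 = 26.02624
  Lecture, B: 113×36/343 = 11.86006
  Lecture, C: 113×109/343 = 35.90962
  Lecture, D: 113×119/343 = 39.20408
  Flipped, A: 230×79/343 = 52.97376
  Flipped, B: 230×36/343 = 24.13994
  Flipped, C: 230×109/343 = 73.09038
  Flipped, D: 230×119/343 = 79.79592
Contributions (O − E)²/E:
  (12 − 26.02624)²/26.02624 = 7.5591
  (20 − 11.86006)²/11.86006 = 5.5867
  (47 − 35.90962)²/35.90962 = 3.4252
  (34 − 39.20408)²/39.20408 = 0.6908
  (67 − 52.97376)²/52.97376 = 3.7138
  (16 − 24.13994)²/24.13994 = 2.7448
  (62 − 73.09038)²/73.09038 = 1.6828
  (85 − 79.79592)²/79.79592 = 0.3394
χ² = 7.5591 + 5.5867 + 3.4252 + 0.6908 + 3.7138 + 2.7448 + 1.6828 + 0.3394 = 25.743
df = (2−1)(4−1) = 3. Since 25.743 > 9.348, reject the null hypothesis of independence at α = 0.025.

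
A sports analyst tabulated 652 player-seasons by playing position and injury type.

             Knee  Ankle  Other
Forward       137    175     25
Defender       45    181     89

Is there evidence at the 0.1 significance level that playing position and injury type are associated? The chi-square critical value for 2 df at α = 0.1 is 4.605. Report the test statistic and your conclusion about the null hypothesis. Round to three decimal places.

81.887; reject H₀

Row totals: 337, 315. Column totals: 182, 356, 114. Grand total N = 652.
Expected counts (row total × column total / N):
  Forward, Knee: 337×182/652 = 94.0706
  Forward, Ankle: 337×356/652 = 184.0061
  Forward, Other: 337×114/652 = 58.9233
  Defender, Knee: 315×182/652 = 87.9294
  Defender, Ankle: 315×356/652 = 171.9939
  Defender, Other: 315×114/652 = 55.0767
Contributions (O − E)²/E:
  (137 − 94.0706)²/94.0706 = 19.5910
  (175 − 184.0061)²/184.0061 = 0.4408
  (25 − 58.9233)²/58.9233 = 19.5303
  (45 − 87.9294)²/87.9294 = 20.9592
  (181 − 171.9939)²/171.9939 = 0.4716
  (89 − 55.0767)²/55.0767 = 20.8943
χ² = 19.5910 + 0.4408 + 19.5303 + 20.9592 + 0.4716 + 20.8943 = 81.887
df = (2−1)(3−1) = 2. Since 81.887 > 4.605, reject the null hypothesis of independence at α = 0.1.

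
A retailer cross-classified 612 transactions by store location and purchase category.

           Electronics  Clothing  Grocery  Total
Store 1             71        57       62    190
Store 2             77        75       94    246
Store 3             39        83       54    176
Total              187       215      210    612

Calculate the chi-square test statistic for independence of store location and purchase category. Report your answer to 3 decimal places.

19.096

Grand total N = 612.
Expected counts (row total × column total / N):
  Store 1, Electronics: 190×187/612 = 58.0556
  Store 1, Clothing: 190×215/612 = 66.7484
  Store 1, Grocery: 190×210/612 = 65.1961
  Store 2, Electronics: 246×187/612 = 75.1667
  Store 2, Clothing: 246×215/612 = 86.4216
  Store 2, Grocery: 246×210/612 = 84.4118
  Store 3, Electronics: 176×187/612 = 53.7778
  Store 3, Clothing: 176×215/612 = 61.8301
  Store 3, Grocery: 176×210/612 = 60.3922
Contributions (O − E)²/E:
  (71 − 58.0556)²/58.0556 = 2.8862
  (57 − 66.7484)²/66.7484 = 1.4237
  (62 − 65.1961)²/65.1961 = 0.1567
  (77 − 75.1667)²/75.1667 = 0.0447
  (75 − 86.4216)²/86.4216 = 1.5095
  (94 − 84.4118)²/84.4118 = 1.0891
  (39 − 53.7778)²/53.7778 = 4.0608
  (83 − 61.8301)²/61.8301 = 7.2483
  (54 − 60.3922)²/60.3922 = 0.6766
χ² = 2.8862 + 1.4237 + 0.1567 + 0.0447 + 1.5095 + 1.0891 + 4.0608 + 7.2483 + 0.6766 = 19.096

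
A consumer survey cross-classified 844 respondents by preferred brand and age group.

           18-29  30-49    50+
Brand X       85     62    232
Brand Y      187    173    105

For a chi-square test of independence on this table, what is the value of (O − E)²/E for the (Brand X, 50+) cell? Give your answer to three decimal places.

43.002

Row total (Brand X) = 379; column total (50+) = 337; N = 844.
Expected count E = 379 × 337 / 844 = 151.3306.
Contribution = (O − E)²/E = (232 − 151.3306)² / 151.3306 = 43.002.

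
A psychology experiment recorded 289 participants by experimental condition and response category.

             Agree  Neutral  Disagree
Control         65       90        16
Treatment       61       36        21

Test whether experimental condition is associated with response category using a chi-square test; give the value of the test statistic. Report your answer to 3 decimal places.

Row totals: 171, 118. Column totals: 126, 126, 37. Grand total N = 289.
Expected counts (row total × column total / N):
  Control, Agree: 171×126/289 = 74.55363
  Control, Neutral: 171×126/289 = 74.55363
  Control, Disagree: 171×37/289 = 21.89273
  Treatment, Agree: 118×126/289 = 51.44637
  Treatment, Neutral: 118×126/289 = 51.44637
  Treatment, Disagree: 118×37/289 = 15.10727
Contributions (O − E)²/E:
  (65 − 74.55363)²/74.55363 = 1.2242
  (90 − 74.55363)²/74.55363 = 3.2003
  (16 − 21.89273)²/21.89273 = 1.5861
  (61 − 51.44637)²/51.44637 = 1.7741
  (36 − 51.44637)²/51.44637 = 4.6377
  (21 − 15.10727)²/15.10727 = 2.2985
χ² = 1.2242 + 3.2003 + 1.5861 + 1.7741 + 4.6377 + 2.2985 = 14.721

14.721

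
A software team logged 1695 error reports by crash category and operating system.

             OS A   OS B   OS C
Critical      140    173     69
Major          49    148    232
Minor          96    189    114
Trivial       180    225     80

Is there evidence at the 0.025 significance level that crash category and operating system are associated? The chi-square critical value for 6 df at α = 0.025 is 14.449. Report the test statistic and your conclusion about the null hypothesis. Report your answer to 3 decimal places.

Row totals: 382, 429, 399, 485. Column totals: 465, 735, 495. Grand total N = 1695.
Expected counts (row total × column total / N):
  Critical, OS A: 382×465/1695 = 104.7965
  Critical, OS B: 382×735/1695 = 165.6460
  Critical, OS C: 382×495/1695 = 111.5575
  Major, OS A: 429×465/1695 = 117.6903
  Major, OS B: 429×735/1695 = 186.0265
  Major, OS C: 429×495/1695 = 125.2832
  Minor, OS A: 399×465/1695 = 109.4602
  Minor, OS B: 399×735/1695 = 173.0177
  Minor, OS C: 399×495/1695 = 116.5221
  Trivial, OS A: 485×465/1695 = 133.0531
  Trivial, OS B: 485×735/1695 = 210.3097
  Trivial, OS C: 485×495/1695 = 141.6372
Contributions (O − E)²/E:
  (140 − 104.7965)²/104.7965 = 11.8256
  (173 − 165.6460)²/165.6460 = 0.3265
  (69 − 111.5575)²/111.5575 = 16.2350
  (49 − 117.6903)²/117.6903 = 40.0913
  (148 − 186.0265)²/186.0265 = 7.7732
  (232 − 125.2832)²/125.2832 = 90.9019
  (96 − 109.4602)²/109.4602 = 1.6552
  (189 − 173.0177)²/173.0177 = 1.4763
  (114 − 116.5221)²/116.5221 = 0.0546
  (180 − 133.0531)²/133.0531 = 16.5649
  (225 − 210.3097)²/210.3097 = 1.0261
  (80 − 141.6372)²/141.6372 = 26.8231
χ² = 11.8256 + 0.3265 + 16.2350 + 40.0913 + 7.7732 + 90.9019 + 1.6552 + 1.4763 + 0.0546 + 16.5649 + 1.0261 + 26.8231 = 214.754
df = (4−1)(3−1) = 6. Since 214.754 > 14.449, reject the null hypothesis of independence at α = 0.025.

214.754; reject H₀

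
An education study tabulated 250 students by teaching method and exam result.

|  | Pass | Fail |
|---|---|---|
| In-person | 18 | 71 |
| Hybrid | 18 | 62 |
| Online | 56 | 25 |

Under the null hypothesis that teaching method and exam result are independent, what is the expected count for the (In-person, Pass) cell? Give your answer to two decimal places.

Row total (In-person) = 89; column total (Pass) = 92; grand total N = 250.
Expected count = (row total × column total) / N = 89 × 92 / 250 = 32.75.

32.75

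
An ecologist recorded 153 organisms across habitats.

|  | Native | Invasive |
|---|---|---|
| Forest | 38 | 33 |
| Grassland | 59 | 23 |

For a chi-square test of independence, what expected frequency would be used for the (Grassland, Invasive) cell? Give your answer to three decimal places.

Row total (Grassland) = 82; column total (Invasive) = 56; grand total N = 153.
Expected count = (row total × column total) / N = 82 × 56 / 153 = 30.013.

30.013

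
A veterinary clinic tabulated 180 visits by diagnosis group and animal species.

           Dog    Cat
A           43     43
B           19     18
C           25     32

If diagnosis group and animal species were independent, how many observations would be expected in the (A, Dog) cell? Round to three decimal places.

Row total (A) = 86; column total (Dog) = 87; grand total N = 180.
Expected count = (row total × column total) / N = 86 × 87 / 180 = 41.567.

41.567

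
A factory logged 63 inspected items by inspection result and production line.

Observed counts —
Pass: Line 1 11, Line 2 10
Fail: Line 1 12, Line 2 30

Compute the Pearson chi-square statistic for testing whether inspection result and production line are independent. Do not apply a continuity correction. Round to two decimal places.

Row totals: 21, 42. Column totals: 23, 40. Grand total N = 63.
Expected counts (row total × column total / N):
  Pass, Line 1: 21×23/63 = 7.667
  Pass, Line 2: 21×40/63 = 13.333
  Fail, Line 1: 42×23/63 = 15.333
  Fail, Line 2: 42×40/63 = 26.667
Contributions (O − E)²/E:
  (11 − 7.667)²/7.667 = 1.4489
  (10 − 13.333)²/13.333 = 0.8332
  (12 − 15.333)²/15.333 = 0.7245
  (30 − 26.667)²/26.667 = 0.4166
χ² = 1.4489 + 0.8332 + 0.7245 + 0.4166 = 3.42

3.42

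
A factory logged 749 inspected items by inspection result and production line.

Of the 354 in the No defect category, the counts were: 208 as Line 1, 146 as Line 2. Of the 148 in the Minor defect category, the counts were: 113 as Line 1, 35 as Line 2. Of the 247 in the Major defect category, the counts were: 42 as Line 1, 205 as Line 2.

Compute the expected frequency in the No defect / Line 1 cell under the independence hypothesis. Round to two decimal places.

Row total (No defect) = 354; column total (Line 1) = 363; grand total N = 749.
Expected count = (row total × column total) / N = 354 × 363 / 749 = 171.56.

171.56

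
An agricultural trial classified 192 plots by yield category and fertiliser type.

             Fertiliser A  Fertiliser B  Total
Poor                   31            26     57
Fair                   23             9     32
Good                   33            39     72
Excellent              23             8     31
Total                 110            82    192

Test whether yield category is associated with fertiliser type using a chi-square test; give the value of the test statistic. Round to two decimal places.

10.46

Grand total N = 192.
Expected counts (row total × column total / N):
  Poor, Fertiliser A: 57×110/192 = 32.656
  Poor, Fertiliser B: 57×82/192 = 24.344
  Fair, Fertiliser A: 32×110/192 = 18.333
  Fair, Fertiliser B: 32×82/192 = 13.667
  Good, Fertiliser A: 72×110/192 = 41.250
  Good, Fertiliser B: 72×82/192 = 30.750
  Excellent, Fertiliser A: 31×110/192 = 17.760
  Excellent, Fertiliser B: 31×82/192 = 13.240
Contributions (O − E)²/E:
  (31 − 32.656)²/32.656 = 0.0840
  (26 − 24.344)²/24.344 = 0.1126
  (23 − 18.333)²/18.333 = 1.1881
  (9 − 13.667)²/13.667 = 1.5937
  (33 − 41.250)²/41.250 = 1.6500
  (39 − 30.750)²/30.750 = 2.2134
  (23 − 17.760)²/17.760 = 1.5460
  (8 − 13.240)²/13.240 = 2.0738
χ² = 0.0840 + 0.1126 + 1.1881 + 1.5937 + 1.6500 + 2.2134 + 1.5460 + 2.0738 = 10.46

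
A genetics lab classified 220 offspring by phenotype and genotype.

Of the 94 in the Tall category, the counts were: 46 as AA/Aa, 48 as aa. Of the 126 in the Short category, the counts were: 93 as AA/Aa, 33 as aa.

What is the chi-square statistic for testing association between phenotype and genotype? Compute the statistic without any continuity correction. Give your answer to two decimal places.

14.32

Row totals: 94, 126. Column totals: 139, 81. Grand total N = 220.
Expected counts (row total × column total / N):
  Tall, AA/Aa: 94×139/220 = 59.391
  Tall, aa: 94×81/220 = 34.609
  Short, AA/Aa: 126×139/220 = 79.609
  Short, aa: 126×81/220 = 46.391
Contributions (O − E)²/E:
  (46 − 59.391)²/59.391 = 3.0193
  (48 − 34.609)²/34.609 = 5.1813
  (93 − 79.609)²/79.609 = 2.2525
  (33 − 46.391)²/46.391 = 3.8654
χ² = 3.0193 + 5.1813 + 2.2525 + 3.8654 = 14.32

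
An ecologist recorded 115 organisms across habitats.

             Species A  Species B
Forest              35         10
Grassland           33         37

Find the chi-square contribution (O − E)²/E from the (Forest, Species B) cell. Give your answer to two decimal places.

Row total (Forest) = 45; column total (Species B) = 47; N = 115.
Expected count E = 45 × 47 / 115 = 18.391.
Contribution = (O − E)²/E = (10 − 18.391)² / 18.391 = 3.83.

3.83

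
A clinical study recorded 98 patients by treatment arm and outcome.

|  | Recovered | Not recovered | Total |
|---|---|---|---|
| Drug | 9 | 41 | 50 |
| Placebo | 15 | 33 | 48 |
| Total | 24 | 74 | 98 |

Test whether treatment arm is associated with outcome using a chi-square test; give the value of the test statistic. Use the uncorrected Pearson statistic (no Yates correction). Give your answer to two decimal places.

2.33

Grand total N = 98.
Expected counts (row total × column total / N):
  Drug, Recovered: 50×24/98 = 12.245
  Drug, Not recovered: 50×74/98 = 37.755
  Placebo, Recovered: 48×24/98 = 11.755
  Placebo, Not recovered: 48×74/98 = 36.245
Contributions (O − E)²/E:
  (9 − 12.245)²/12.245 = 0.8599
  (41 − 37.755)²/37.755 = 0.2789
  (15 − 11.755)²/11.755 = 0.8958
  (33 − 36.245)²/36.245 = 0.2905
χ² = 0.8599 + 0.2789 + 0.8958 + 0.2905 = 2.33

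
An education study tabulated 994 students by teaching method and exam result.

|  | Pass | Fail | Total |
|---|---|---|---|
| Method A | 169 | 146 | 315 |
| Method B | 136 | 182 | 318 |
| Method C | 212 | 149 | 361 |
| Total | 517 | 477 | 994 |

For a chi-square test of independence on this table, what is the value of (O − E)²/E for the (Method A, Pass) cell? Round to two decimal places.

Row total (Method A) = 315; column total (Pass) = 517; N = 994.
Expected count E = 315 × 517 / 994 = 163.838.
Contribution = (O − E)²/E = (169 − 163.838)² / 163.838 = 0.16.

0.16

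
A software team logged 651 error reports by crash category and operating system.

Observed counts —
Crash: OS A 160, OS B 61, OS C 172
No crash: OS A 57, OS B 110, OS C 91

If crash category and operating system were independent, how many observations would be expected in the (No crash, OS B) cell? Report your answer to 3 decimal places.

Row total (No crash) = 258; column total (OS B) = 171; grand total N = 651.
Expected count = (row total × column total) / N = 258 × 171 / 651 = 67.770.

67.770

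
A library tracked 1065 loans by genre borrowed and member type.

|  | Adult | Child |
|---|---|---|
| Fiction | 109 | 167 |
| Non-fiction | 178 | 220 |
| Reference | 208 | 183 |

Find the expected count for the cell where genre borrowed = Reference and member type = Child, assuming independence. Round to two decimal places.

209.27

Row total (Reference) = 391; column total (Child) = 570; grand total N = 1065.
Expected count = (row total × column total) / N = 391 × 570 / 1065 = 209.27.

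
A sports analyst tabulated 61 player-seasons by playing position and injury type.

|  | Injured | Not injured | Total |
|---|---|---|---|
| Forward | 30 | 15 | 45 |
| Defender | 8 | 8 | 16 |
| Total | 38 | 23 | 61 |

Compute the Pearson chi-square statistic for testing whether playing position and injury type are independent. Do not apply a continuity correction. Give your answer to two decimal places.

1.40

Grand total N = 61.
Expected counts (row total × column total / N):
  Forward, Injured: 45×38/61 = 28.033
  Forward, Not injured: 45×23/61 = 16.967
  Defender, Injured: 16×38/61 = 9.967
  Defender, Not injured: 16×23/61 = 6.033
Contributions (O − E)²/E:
  (30 − 28.033)²/28.033 = 0.1380
  (15 − 16.967)²/16.967 = 0.2280
  (8 − 9.967)²/9.967 = 0.3882
  (8 − 6.033)²/6.033 = 0.6413
χ² = 0.1380 + 0.2280 + 0.3882 + 0.6413 = 1.40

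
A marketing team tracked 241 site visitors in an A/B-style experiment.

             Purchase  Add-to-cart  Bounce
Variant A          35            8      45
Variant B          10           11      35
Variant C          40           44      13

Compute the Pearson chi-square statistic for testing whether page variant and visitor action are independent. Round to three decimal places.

58.531

Row totals: 88, 56, 97. Column totals: 85, 63, 93. Grand total N = 241.
Expected counts (row total × column total / N):
  Variant A, Purchase: 88×85/241 = 31.03734
  Variant A, Add-to-cart: 88×63/241 = 23.00415
  Variant A, Bounce: 88×93/241 = 33.95851
  Variant B, Purchase: 56×85/241 = 19.75104
  Variant B, Add-to-cart: 56×63/241 = 14.63900
  Variant B, Bounce: 56×93/241 = 21.60996
  Variant C, Purchase: 97×85/241 = 34.21162
  Variant C, Add-to-cart: 97×63/241 = 25.35685
  Variant C, Bounce: 97×93/241 = 37.43154
Contributions (O − E)²/E:
  (35 − 31.03734)²/31.03734 = 0.5059
  (8 − 23.00415)²/23.00415 = 9.7863
  (45 − 33.95851)²/33.95851 = 3.5901
  (10 − 19.75104)²/19.75104 = 4.8141
  (11 − 14.63900)²/14.63900 = 0.9046
  (35 − 21.60996)²/21.60996 = 8.2968
  (40 − 34.21162)²/34.21162 = 0.9794
  (44 − 25.35685)²/25.35685 = 13.7070
  (13 − 37.43154)²/37.43154 = 15.9464
χ² = 0.5059 + 9.7863 + 3.5901 + 4.8141 + 0.9046 + 8.2968 + 0.9794 + 13.7070 + 15.9464 = 58.531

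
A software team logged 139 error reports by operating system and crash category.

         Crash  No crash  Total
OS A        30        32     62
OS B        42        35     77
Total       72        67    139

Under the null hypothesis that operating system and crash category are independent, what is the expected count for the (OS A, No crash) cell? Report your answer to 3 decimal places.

Row total (OS A) = 62; column total (No crash) = 67; grand total N = 139.
Expected count = (row total × column total) / N = 62 × 67 / 139 = 29.885.

29.885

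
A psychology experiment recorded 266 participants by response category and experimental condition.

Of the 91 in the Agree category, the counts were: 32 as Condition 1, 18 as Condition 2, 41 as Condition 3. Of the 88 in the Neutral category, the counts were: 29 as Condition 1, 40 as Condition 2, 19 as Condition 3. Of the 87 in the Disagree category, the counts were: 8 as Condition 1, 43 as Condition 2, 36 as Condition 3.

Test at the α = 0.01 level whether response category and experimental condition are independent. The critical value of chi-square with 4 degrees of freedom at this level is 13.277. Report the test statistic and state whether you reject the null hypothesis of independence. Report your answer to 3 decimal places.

Row totals: 91, 88, 87. Column totals: 69, 101, 96. Grand total N = 266.
Expected counts (row total × column total / N):
  Agree, Condition 1: 91×69/266 = 23.6053
  Agree, Condition 2: 91×101/266 = 34.5526
  Agree, Condition 3: 91×96/266 = 32.8421
  Neutral, Condition 1: 88×69/266 = 22.8271
  Neutral, Condition 2: 88×101/266 = 33.4135
  Neutral, Condition 3: 88×96/266 = 31.7594
  Disagree, Condition 1: 87×69/266 = 22.5677
  Disagree, Condition 2: 87×101/266 = 33.0338
  Disagree, Condition 3: 87×96/266 = 31.3985
Contributions (O − E)²/E:
  (32 − 23.6053)²/23.6053 = 2.9854
  (18 − 34.5526)²/34.5526 = 7.9296
  (41 − 32.8421)²/32.8421 = 2.0264
  (29 − 22.8271)²/22.8271 = 1.6693
  (40 − 33.4135)²/33.4135 = 1.2983
  (19 − 31.7594)²/31.7594 = 5.1261
  (8 − 22.5677)²/22.5677 = 9.4036
  (43 − 33.0338)²/33.0338 = 3.0068
  (36 − 31.3985)²/31.3985 = 0.6744
χ² = 2.9854 + 7.9296 + 2.0264 + 1.6693 + 1.2983 + 5.1261 + 9.4036 + 3.0068 + 0.6744 = 34.120
df = (3−1)(3−1) = 4. Since 34.120 > 13.277, reject the null hypothesis of independence at α = 0.01.

34.120; reject H₀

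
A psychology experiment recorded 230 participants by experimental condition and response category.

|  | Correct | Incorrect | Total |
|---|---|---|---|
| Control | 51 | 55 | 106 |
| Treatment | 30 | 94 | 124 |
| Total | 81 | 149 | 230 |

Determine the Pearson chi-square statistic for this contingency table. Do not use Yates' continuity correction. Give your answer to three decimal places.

14.332

Grand total N = 230.
Expected counts (row total × column total / N):
  Control, Correct: 106×81/230 = 37.33043
  Control, Incorrect: 106×149/230 = 68.66957
  Treatment, Correct: 124×81/230 = 43.66957
  Treatment, Incorrect: 124×149/230 = 80.33043
Contributions (O − E)²/E:
  (51 − 37.33043)²/37.33043 = 5.0055
  (55 − 68.66957)²/68.66957 = 2.7211
  (30 − 43.66957)²/43.66957 = 4.2789
  (94 − 80.33043)²/80.33043 = 2.3261
χ² = 5.0055 + 2.7211 + 4.2789 + 2.3261 = 14.332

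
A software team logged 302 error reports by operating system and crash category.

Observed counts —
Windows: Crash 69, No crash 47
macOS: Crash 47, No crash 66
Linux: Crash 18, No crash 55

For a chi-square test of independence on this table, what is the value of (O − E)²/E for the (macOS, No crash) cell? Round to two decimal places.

Row total (macOS) = 113; column total (No crash) = 168; N = 302.
Expected count E = 113 × 168 / 302 = 62.861.
Contribution = (O − E)²/E = (66 − 62.861)² / 62.861 = 0.16.

0.16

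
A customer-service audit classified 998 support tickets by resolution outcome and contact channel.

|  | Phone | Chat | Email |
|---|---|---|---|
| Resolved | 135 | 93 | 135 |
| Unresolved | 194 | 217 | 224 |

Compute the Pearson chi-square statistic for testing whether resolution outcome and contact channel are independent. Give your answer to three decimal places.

Row totals: 363, 635. Column totals: 329, 310, 359. Grand total N = 998.
Expected counts (row total × column total / N):
  Resolved, Phone: 363×329/998 = 119.6663
  Resolved, Chat: 363×310/998 = 112.7555
  Resolved, Email: 363×359/998 = 130.5782
  Unresolved, Phone: 635×329/998 = 209.3337
  Unresolved, Chat: 635×310/998 = 197.2445
  Unresolved, Email: 635×359/998 = 228.4218
Contributions (O − E)²/E:
  (135 − 119.6663)²/119.6663 = 1.9648
  (93 − 112.7555)²/112.7555 = 3.4613
  (135 − 130.5782)²/130.5782 = 0.1497
  (194 − 209.3337)²/209.3337 = 1.1232
  (217 − 197.2445)²/197.2445 = 1.9787
  (224 − 228.4218)²/228.4218 = 0.0856
χ² = 1.9648 + 3.4613 + 0.1497 + 1.1232 + 1.9787 + 0.0856 = 8.763

8.763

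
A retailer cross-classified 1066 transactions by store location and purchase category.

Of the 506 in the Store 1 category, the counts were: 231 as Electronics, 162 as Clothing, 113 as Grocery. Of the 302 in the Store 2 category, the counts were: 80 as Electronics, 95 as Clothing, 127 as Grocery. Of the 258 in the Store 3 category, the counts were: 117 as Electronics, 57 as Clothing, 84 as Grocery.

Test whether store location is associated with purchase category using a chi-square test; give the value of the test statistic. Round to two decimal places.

50.60

Row totals: 506, 302, 258. Column totals: 428, 314, 324. Grand total N = 1066.
Expected counts (row total × column total / N):
  Store 1, Electronics: 506×428/1066 = 203.159
  Store 1, Clothing: 506×314/1066 = 149.047
  Store 1, Grocery: 506×324/1066 = 153.794
  Store 2, Electronics: 302×428/1066 = 121.253
  Store 2, Clothing: 302×314/1066 = 88.957
  Store 2, Grocery: 302×324/1066 = 91.790
  Store 3, Electronics: 258×428/1066 = 103.587
  Store 3, Clothing: 258×314/1066 = 75.996
  Store 3, Grocery: 258×324/1066 = 78.417
Contributions (O − E)²/E:
  (231 − 203.159)²/203.159 = 3.8153
  (162 − 149.047)²/149.047 = 1.1257
  (113 − 153.794)²/153.794 = 10.8206
  (80 − 121.253)²/121.253 = 14.0352
  (95 − 88.957)²/88.957 = 0.4105
  (127 − 91.790)²/91.790 = 13.5063
  (117 − 103.587)²/103.587 = 1.7368
  (57 − 75.996)²/75.996 = 4.7483
  (84 − 78.417)²/78.417 = 0.3975
χ² = 3.8153 + 1.1257 + 10.8206 + 14.0352 + 0.4105 + 13.5063 + 1.7368 + 4.7483 + 0.3975 = 50.60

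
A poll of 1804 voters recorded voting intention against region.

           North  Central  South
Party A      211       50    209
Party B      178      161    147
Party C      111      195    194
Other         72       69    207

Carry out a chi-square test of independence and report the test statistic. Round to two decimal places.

188.86

Row totals: 470, 486, 500, 348. Column totals: 572, 475, 757. Grand total N = 1804.
Expected counts (row total × column total / N):
  Party A, North: 470×572/1804 = 149.024
  Party A, Central: 470×475/1804 = 123.753
  Party A, South: 470×757/1804 = 197.223
  Party B, North: 486×572/1804 = 154.098
  Party B, Central: 486×475/1804 = 127.966
  Party B, South: 486×757/1804 = 203.937
  Party C, North: 500×572/1804 = 158.537
  Party C, Central: 500×475/1804 = 131.652
  Party C, South: 500×757/1804 = 209.812
  Other, North: 348×572/1804 = 110.341
  Other, Central: 348×475/1804 = 91.630
  Other, South: 348×757/1804 = 146.029
Contributions (O − E)²/E:
  (211 − 149.024)²/149.024 = 25.7745
  (50 − 123.753)²/123.753 = 43.9545
  (209 − 197.223)²/197.223 = 0.7033
  (178 − 154.098)²/154.098 = 3.7074
  (161 − 127.966)²/127.966 = 8.5276
  (147 − 203.937)²/203.937 = 15.8962
  (111 − 158.537)²/158.537 = 14.2539
  (195 − 131.652)²/131.652 = 30.4816
  (194 − 209.812)²/209.812 = 1.1916
  (72 − 110.341)²/110.341 = 13.3226
  (69 − 91.630)²/91.630 = 5.5890
  (207 − 146.029)²/146.029 = 25.4570
χ² = 25.7745 + 43.9545 + 0.7033 + 3.7074 + 8.5276 + 15.8962 + 14.2539 + 30.4816 + 1.1916 + 13.3226 + 5.5890 + 25.4570 = 188.86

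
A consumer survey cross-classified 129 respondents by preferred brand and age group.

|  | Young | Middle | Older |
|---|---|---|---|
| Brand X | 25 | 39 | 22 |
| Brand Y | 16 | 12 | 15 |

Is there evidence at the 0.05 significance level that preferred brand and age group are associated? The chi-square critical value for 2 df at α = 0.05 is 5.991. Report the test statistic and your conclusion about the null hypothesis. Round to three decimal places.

Row totals: 86, 43. Column totals: 41, 51, 37. Grand total N = 129.
Expected counts (row total × column total / N):
  Brand X, Young: 86×41/129 = 27.3333
  Brand X, Middle: 86×51/129 = 34.0000
  Brand X, Older: 86×37/129 = 24.6667
  Brand Y, Young: 43×41/129 = 13.6667
  Brand Y, Middle: 43×51/129 = 17.0000
  Brand Y, Older: 43×37/129 = 12.3333
Contributions (O − E)²/E:
  (25 − 27.3333)²/27.3333 = 0.1992
  (39 − 34.0000)²/34.0000 = 0.7353
  (22 − 24.6667)²/24.6667 = 0.2883
  (16 − 13.6667)²/13.6667 = 0.3984
  (12 − 17.0000)²/17.0000 = 1.4706
  (15 − 12.3333)²/12.3333 = 0.5766
χ² = 0.1992 + 0.7353 + 0.2883 + 0.3984 + 1.4706 + 0.5766 = 3.668
df = (2−1)(3−1) = 2. Since 3.668 < 5.991, fail to reject the null hypothesis of independence at α = 0.05.

3.668; fail to reject H₀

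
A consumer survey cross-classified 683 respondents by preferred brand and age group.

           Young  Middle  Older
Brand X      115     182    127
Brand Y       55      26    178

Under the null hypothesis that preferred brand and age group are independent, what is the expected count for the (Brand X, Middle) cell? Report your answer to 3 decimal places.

129.124

Row total (Brand X) = 424; column total (Middle) = 208; grand total N = 683.
Expected count = (row total × column total) / N = 424 × 208 / 683 = 129.124.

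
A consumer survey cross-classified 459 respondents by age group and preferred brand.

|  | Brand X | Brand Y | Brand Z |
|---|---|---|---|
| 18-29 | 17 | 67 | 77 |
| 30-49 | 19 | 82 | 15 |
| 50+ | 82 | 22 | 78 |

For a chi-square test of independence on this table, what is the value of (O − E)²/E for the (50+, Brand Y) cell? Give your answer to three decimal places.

Row total (50+) = 182; column total (Brand Y) = 171; N = 459.
Expected count E = 182 × 171 / 459 = 67.80392.
Contribution = (O − E)²/E = (22 − 67.80392)² / 67.80392 = 30.942.

30.942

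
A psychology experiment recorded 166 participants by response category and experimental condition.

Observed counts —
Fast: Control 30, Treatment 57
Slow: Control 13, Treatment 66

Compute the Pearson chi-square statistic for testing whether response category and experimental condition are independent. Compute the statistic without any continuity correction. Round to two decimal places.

Row totals: 87, 79. Column totals: 43, 123. Grand total N = 166.
Expected counts (row total × column total / N):
  Fast, Control: 87×43/166 = 22.536
  Fast, Treatment: 87×123/166 = 64.464
  Slow, Control: 79×43/166 = 20.464
  Slow, Treatment: 79×123/166 = 58.536
Contributions (O − E)²/E:
  (30 − 22.536)²/22.536 = 2.4721
  (57 − 64.464)²/64.464 = 0.8642
  (13 − 20.464)²/20.464 = 2.7224
  (66 − 58.536)²/58.536 = 0.9517
χ² = 2.4721 + 0.8642 + 2.7224 + 0.9517 = 7.01

7.01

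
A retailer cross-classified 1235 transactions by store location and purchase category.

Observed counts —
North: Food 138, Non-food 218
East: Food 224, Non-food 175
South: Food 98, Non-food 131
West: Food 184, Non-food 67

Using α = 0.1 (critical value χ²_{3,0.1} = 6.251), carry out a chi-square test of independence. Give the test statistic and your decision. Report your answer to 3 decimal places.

81.163; reject H₀

Row totals: 356, 399, 229, 251. Column totals: 644, 591. Grand total N = 1235.
Expected counts (row total × column total / N):
  North, Food: 356×644/1235 = 185.63887
  North, Non-food: 356×591/1235 = 170.36113
  East, Food: 399×644/1235 = 208.06154
  East, Non-food: 399×591/1235 = 190.93846
  South, Food: 229×644/1235 = 119.41377
  South, Non-food: 229×591/1235 = 109.58623
  West, Food: 251×644/1235 = 130.88583
  West, Non-food: 251×591/1235 = 120.11417
Contributions (O − E)²/E:
  (138 − 185.63887)²/185.63887 = 12.2251
  (218 − 170.36113)²/170.36113 = 13.3215
  (224 − 208.06154)²/208.06154 = 1.2210
  (175 − 190.93846)²/190.93846 = 1.3305
  (98 − 119.41377)²/119.41377 = 3.8400
  (131 − 109.58623)²/109.58623 = 4.1844
  (184 − 130.88583)²/130.88583 = 21.5540
  (67 − 120.11417)²/120.11417 = 23.4869
χ² = 12.2251 + 13.3215 + 1.2210 + 1.3305 + 3.8400 + 4.1844 + 21.5540 + 23.4869 = 81.163
df = (4−1)(2−1) = 3. Since 81.163 > 6.251, reject the null hypothesis of independence at α = 0.1.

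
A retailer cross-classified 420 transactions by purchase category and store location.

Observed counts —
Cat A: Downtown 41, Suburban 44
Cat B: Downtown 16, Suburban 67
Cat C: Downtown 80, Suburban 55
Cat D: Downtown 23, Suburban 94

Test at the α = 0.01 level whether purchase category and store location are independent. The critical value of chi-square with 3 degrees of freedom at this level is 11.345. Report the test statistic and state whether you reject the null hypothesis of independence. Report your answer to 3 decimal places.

Row totals: 85, 83, 135, 117. Column totals: 160, 260. Grand total N = 420.
Expected counts (row total × column total / N):
  Cat A, Downtown: 85×160/420 = 32.3810
  Cat A, Suburban: 85×260/420 = 52.6190
  Cat B, Downtown: 83×160/420 = 31.6190
  Cat B, Suburban: 83×260/420 = 51.3810
  Cat C, Downtown: 135×160/420 = 51.4286
  Cat C, Suburban: 135×260/420 = 83.5714
  Cat D, Downtown: 117×160/420 = 44.5714
  Cat D, Suburban: 117×260/420 = 72.4286
Contributions (O − E)²/E:
  (41 − 32.3810)²/32.3810 = 2.2942
  (44 − 52.6190)²/52.6190 = 1.4118
  (16 − 31.6190)²/31.6190 = 7.7154
  (67 − 51.3810)²/51.3810 = 4.7479
  (80 − 51.4286)²/51.4286 = 15.8730
  (55 − 83.5714)²/83.5714 = 9.7680
  (23 − 44.5714)²/44.5714 = 10.4400
  (94 − 72.4286)²/72.4286 = 6.4246
χ² = 2.2942 + 1.4118 + 7.7154 + 4.7479 + 15.8730 + 9.7680 + 10.4400 + 6.4246 = 58.675
df = (4−1)(2−1) = 3. Since 58.675 > 11.345, reject the null hypothesis of independence at α = 0.01.

58.675; reject H₀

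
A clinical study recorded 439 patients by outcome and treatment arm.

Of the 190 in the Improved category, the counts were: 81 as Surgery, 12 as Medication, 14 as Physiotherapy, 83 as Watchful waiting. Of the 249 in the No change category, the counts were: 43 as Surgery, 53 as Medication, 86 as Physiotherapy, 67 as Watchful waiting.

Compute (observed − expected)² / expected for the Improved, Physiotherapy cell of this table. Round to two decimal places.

19.81

Row total (Improved) = 190; column total (Physiotherapy) = 100; N = 439.
Expected count E = 190 × 100 / 439 = 43.2802.
Contribution = (O − E)²/E = (14 − 43.2802)² / 43.2802 = 19.81.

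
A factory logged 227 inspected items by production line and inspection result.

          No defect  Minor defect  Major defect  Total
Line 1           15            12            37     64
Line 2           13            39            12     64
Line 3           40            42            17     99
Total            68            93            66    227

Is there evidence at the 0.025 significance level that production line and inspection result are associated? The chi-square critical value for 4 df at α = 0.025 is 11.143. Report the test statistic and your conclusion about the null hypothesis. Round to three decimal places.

Grand total N = 227.
Expected counts (row total × column total / N):
  Line 1, No defect: 64×68/227 = 19.1718
  Line 1, Minor defect: 64×93/227 = 26.2203
  Line 1, Major defect: 64×66/227 = 18.6079
  Line 2, No defect: 64×68/227 = 19.1718
  Line 2, Minor defect: 64×93/227 = 26.2203
  Line 2, Major defect: 64×66/227 = 18.6079
  Line 3, No defect: 99×68/227 = 29.6564
  Line 3, Minor defect: 99×93/227 = 40.5595
  Line 3, Major defect: 99×66/227 = 28.7841
Contributions (O − E)²/E:
  (15 − 19.1718)²/19.1718 = 0.9078
  (12 − 26.2203)²/26.2203 = 7.7122
  (37 − 18.6079)²/18.6079 = 18.1788
  (13 − 19.1718)²/19.1718 = 1.9868
  (39 − 26.2203)²/26.2203 = 6.2288
  (12 − 18.6079)²/18.6079 = 2.3465
  (40 − 29.6564)²/29.6564 = 3.6077
  (42 − 40.5595)²/40.5595 = 0.0512
  (17 − 28.7841)²/28.7841 = 4.8244
χ² = 0.9078 + 7.7122 + 18.1788 + 1.9868 + 6.2288 + 2.3465 + 3.6077 + 0.0512 + 4.8244 = 45.844
df = (3−1)(3−1) = 4. Since 45.844 > 11.143, reject the null hypothesis of independence at α = 0.025.

45.844; reject H₀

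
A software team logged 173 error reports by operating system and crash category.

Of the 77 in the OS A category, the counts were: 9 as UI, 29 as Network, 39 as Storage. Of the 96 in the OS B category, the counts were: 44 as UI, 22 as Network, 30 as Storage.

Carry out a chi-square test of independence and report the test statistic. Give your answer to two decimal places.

Row totals: 77, 96. Column totals: 53, 51, 69. Grand total N = 173.
Expected counts (row total × column total / N):
  OS A, UI: 77×53/173 = 23.5896
  OS A, Network: 77×51/173 = 22.6994
  OS A, Storage: 77×69/173 = 30.7110
  OS B, UI: 96×53/173 = 29.4104
  OS B, Network: 96×51/173 = 28.3006
  OS B, Storage: 96×69/173 = 38.2890
Contributions (O − E)²/E:
  (9 − 23.5896)²/23.5896 = 9.0233
  (29 − 22.6994)²/22.6994 = 1.7488
  (39 − 30.7110)²/30.7110 = 2.2372
  (44 − 29.4104)²/29.4104 = 7.2375
  (22 − 28.3006)²/28.3006 = 1.4027
  (30 − 38.2890)²/38.2890 = 1.7944
χ² = 9.0233 + 1.7488 + 2.2372 + 7.2375 + 1.4027 + 1.7944 = 23.44

23.44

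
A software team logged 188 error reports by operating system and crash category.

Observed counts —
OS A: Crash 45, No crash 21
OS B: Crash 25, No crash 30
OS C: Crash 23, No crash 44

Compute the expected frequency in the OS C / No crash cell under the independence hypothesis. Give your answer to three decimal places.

Row total (OS C) = 67; column total (No crash) = 95; grand total N = 188.
Expected count = (row total × column total) / N = 67 × 95 / 188 = 33.856.

33.856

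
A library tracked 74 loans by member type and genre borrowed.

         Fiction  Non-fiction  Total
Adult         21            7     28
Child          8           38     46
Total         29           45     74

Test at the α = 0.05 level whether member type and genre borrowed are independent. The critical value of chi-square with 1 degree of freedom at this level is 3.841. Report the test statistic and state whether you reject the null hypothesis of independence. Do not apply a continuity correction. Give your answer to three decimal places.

Grand total N = 74.
Expected counts (row total × column total / N):
  Adult, Fiction: 28×29/74 = 10.9730
  Adult, Non-fiction: 28×45/74 = 17.0270
  Child, Fiction: 46×29/74 = 18.0270
  Child, Non-fiction: 46×45/74 = 27.9730
Contributions (O − E)²/E:
  (21 − 10.9730)²/10.9730 = 9.1626
  (7 − 17.0270)²/17.0270 = 5.9048
  (8 − 18.0270)²/18.0270 = 5.5772
  (38 − 27.9730)²/27.9730 = 3.5942
χ² = 9.1626 + 5.9048 + 5.5772 + 3.5942 = 24.239
df = (2−1)(2−1) = 1. Since 24.239 > 3.841, reject the null hypothesis of independence at α = 0.05.

24.239; reject H₀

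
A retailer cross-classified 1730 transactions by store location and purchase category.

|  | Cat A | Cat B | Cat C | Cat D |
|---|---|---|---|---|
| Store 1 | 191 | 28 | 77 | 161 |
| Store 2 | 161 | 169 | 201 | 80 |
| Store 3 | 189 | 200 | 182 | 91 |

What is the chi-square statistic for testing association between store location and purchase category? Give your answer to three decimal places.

Row totals: 457, 611, 662. Column totals: 541, 397, 460, 332. Grand total N = 1730.
Expected counts (row total × column total / N):
  Store 1, Cat A: 457×541/1730 = 142.9116
  Store 1, Cat B: 457×397/1730 = 104.8723
  Store 1, Cat C: 457×460/1730 = 121.5145
  Store 1, Cat D: 457×332/1730 = 87.7017
  Store 2, Cat A: 611×541/1730 = 191.0699
  Store 2, Cat B: 611×397/1730 = 140.2121
  Store 2, Cat C: 611×460/1730 = 162.4624
  Store 2, Cat D: 611×332/1730 = 117.2555
  Store 3, Cat A: 662×541/1730 = 207.0185
  Store 3, Cat B: 662×397/1730 = 151.9156
  Store 3, Cat C: 662×460/1730 = 176.0231
  Store 3, Cat D: 662×332/1730 = 127.0428
Contributions (O − E)²/E:
  (191 − 142.9116)²/142.9116 = 16.1813
  (28 − 104.8723)²/104.8723 = 56.3481
  (77 − 121.5145)²/121.5145 = 16.3070
  (161 − 87.7017)²/87.7017 = 61.2604
  (161 − 191.0699)²/191.0699 = 4.7323
  (169 − 140.2121)²/140.2121 = 5.9106
  (201 − 162.4624)²/162.4624 = 9.1415
  (80 − 117.2555)²/117.2555 = 11.8372
  (189 − 207.0185)²/207.0185 = 1.5683
  (200 − 151.9156)²/151.9156 = 15.2197
  (182 − 176.0231)²/176.0231 = 0.2029
  (91 − 127.0428)²/127.0428 = 10.2256
χ² = 16.1813 + 56.3481 + 16.3070 + 61.2604 + 4.7323 + 5.9106 + 9.1415 + 11.8372 + 1.5683 + 15.2197 + 0.2029 + 10.2256 = 208.935

208.935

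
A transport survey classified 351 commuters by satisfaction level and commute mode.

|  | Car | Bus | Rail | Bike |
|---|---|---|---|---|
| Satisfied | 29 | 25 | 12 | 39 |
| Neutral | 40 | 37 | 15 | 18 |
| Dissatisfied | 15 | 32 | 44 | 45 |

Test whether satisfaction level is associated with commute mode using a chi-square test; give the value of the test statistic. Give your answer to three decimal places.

45.462

Row totals: 105, 110, 136. Column totals: 84, 94, 71, 102. Grand total N = 351.
Expected counts (row total × column total / N):
  Satisfied, Car: 105×84/351 = 25.1282
  Satisfied, Bus: 105×94/351 = 28.1197
  Satisfied, Rail: 105×71/351 = 21.2393
  Satisfied, Bike: 105×102/351 = 30.5128
  Neutral, Car: 110×84/351 = 26.3248
  Neutral, Bus: 110×94/351 = 29.4587
  Neutral, Rail: 110×71/351 = 22.2507
  Neutral, Bike: 110×102/351 = 31.9658
  Dissatisfied, Car: 136×84/351 = 32.5470
  Dissatisfied, Bus: 136×94/351 = 36.4217
  Dissatisfied, Rail: 136×71/351 = 27.5100
  Dissatisfied, Bike: 136×102/351 = 39.5214
Contributions (O − E)²/E:
  (29 − 25.1282)²/25.1282 = 0.5966
  (25 − 28.1197)²/28.1197 = 0.3461
  (12 − 21.2393)²/21.2393 = 4.0192
  (39 − 30.5128)²/30.5128 = 2.3607
  (40 − 26.3248)²/26.3248 = 7.1040
  (37 − 29.4587)²/29.4587 = 1.9305
  (15 − 22.2507)²/22.2507 = 2.3627
  (18 − 31.9658)²/31.9658 = 6.1016
  (15 − 32.5470)²/32.5470 = 9.4601
  (32 − 36.4217)²/36.4217 = 0.5368
  (44 − 27.5100)²/27.5100 = 9.8844
  (45 − 39.5214)²/39.5214 = 0.7595
χ² = 0.5966 + 0.3461 + 4.0192 + 2.3607 + 7.1040 + 1.9305 + 2.3627 + 6.1016 + 9.4601 + 0.5368 + 9.8844 + 0.7595 = 45.462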